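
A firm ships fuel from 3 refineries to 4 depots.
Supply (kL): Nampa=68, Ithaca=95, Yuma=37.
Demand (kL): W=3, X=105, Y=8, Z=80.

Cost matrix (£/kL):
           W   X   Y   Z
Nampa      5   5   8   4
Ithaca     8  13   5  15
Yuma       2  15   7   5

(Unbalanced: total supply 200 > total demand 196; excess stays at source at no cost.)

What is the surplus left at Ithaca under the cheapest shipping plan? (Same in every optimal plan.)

4

An optimal plan:
  Nampa→X: 25 × £5 = £125
  Nampa→Z: 43 × £4 = £172
  Ithaca→W: 3 × £8 = £24
  Ithaca→X: 80 × £13 = £1040
  Ithaca→Y: 8 × £5 = £40
  Yuma→Z: 37 × £5 = £185
Total cost = £1586.
Ithaca ships 91 of its 95, leaving 4.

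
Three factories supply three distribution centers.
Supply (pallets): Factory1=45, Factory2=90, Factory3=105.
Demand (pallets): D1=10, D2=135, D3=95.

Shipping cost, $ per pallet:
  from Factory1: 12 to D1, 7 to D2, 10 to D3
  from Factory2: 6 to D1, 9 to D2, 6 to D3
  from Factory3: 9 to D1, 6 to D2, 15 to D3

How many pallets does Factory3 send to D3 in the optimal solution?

The minimum-cost plan:
  Factory1 to D2: 30 × $7 = $210
  Factory1 to D3: 15 × $10 = $150
  Factory2 to D1: 10 × $6 = $60
  Factory2 to D3: 80 × $6 = $480
  Factory3 to D2: 105 × $6 = $630
Total cost = $1530.
The route Factory3→D3 is not used.

0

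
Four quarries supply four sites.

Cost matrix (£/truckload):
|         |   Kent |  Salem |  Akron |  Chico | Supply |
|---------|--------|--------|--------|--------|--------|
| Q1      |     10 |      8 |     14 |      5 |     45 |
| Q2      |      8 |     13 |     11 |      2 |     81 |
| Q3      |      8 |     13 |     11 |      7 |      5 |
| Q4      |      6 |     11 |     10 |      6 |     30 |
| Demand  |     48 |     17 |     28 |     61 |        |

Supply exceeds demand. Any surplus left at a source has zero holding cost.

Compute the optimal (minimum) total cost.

One minimum-cost allocation:
  Q1 to Kent: 18 × £10 = £180
  Q1 to Salem: 17 × £8 = £136
  Q1 to Chico: 3 × £5 = £15
  Q2 to Akron: 23 × £11 = £253
  Q2 to Chico: 58 × £2 = £116
  Q3 to Akron: 5 × £11 = £55
  Q4 to Kent: 30 × £6 = £180
Total = 180 + 136 + 15 + 253 + 116 + 55 + 180 = £935.

935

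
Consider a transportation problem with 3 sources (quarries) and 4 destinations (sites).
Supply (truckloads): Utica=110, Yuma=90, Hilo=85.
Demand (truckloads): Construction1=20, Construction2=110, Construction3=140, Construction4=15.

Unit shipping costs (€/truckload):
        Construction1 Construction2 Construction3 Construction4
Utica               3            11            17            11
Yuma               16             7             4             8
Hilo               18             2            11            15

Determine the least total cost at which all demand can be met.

1880

A cheapest plan:
  Utica–Construction1: 20 × €3 = €60
  Utica–Construction2: 25 × €11 = €275
  Utica–Construction3: 50 × €17 = €850
  Utica–Construction4: 15 × €11 = €165
  Yuma–Construction3: 90 × €4 = €360
  Hilo–Construction2: 85 × €2 = €170
Total = 60 + 275 + 850 + 165 + 360 + 170 = €1880.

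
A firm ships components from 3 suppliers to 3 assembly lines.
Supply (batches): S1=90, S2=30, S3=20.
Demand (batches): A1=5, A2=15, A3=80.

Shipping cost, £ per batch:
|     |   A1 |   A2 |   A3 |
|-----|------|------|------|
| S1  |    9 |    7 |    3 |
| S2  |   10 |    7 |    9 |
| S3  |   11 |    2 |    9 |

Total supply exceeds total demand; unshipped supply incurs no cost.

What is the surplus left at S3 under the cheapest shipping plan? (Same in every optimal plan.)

5

An optimal plan:
  S1–A1: 5 × £9 = £45
  S1–A3: 80 × £3 = £240
  S3–A2: 15 × £2 = £30
Total cost = £315.
S3 ships 15 of its 20, leaving 5.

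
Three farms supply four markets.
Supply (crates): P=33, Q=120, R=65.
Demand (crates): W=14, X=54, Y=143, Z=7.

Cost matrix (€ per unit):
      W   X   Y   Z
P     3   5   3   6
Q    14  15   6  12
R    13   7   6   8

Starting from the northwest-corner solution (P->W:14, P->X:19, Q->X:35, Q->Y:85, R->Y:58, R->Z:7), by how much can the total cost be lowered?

299

Current plan cost = 14·3 + 19·5 + 35·15 + 85·6 + 58·6 + 7·8 = €1576.
Optimal plan:
  P–W: 14 crates
  P–Y: 19 crates
  Q–Y: 120 crates
  R–X: 54 crates
  R–Y: 4 crates
  R–Z: 7 crates
Optimal cost = €1277.
Saving = 1576 − 1277 = €299.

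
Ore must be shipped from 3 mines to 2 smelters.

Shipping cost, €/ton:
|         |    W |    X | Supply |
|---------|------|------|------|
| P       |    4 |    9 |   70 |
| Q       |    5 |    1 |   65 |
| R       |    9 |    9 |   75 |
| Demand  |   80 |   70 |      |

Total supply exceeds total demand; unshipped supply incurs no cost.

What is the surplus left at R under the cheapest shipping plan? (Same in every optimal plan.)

60

An optimal plan:
  P to W: 70 × €4 = €280
  Q to X: 65 × €1 = €65
  R to W: 10 × €9 = €90
  R to X: 5 × €9 = €45
Total cost = €480.
R ships 15 of its 75, leaving 60.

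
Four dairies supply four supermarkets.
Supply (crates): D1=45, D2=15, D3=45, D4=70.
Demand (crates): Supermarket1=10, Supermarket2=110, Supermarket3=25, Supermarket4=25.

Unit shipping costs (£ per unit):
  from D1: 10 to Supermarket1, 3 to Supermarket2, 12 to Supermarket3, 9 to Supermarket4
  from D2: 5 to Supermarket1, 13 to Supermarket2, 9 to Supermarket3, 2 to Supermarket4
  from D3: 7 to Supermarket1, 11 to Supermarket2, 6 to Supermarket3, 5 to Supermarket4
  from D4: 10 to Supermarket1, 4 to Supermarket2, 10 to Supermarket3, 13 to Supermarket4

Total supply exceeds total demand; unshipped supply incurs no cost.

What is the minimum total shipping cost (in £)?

695

One minimum-cost allocation:
  D1 to Supermarket2: 45 crates
  D2 to Supermarket4: 15 crates
  D3 to Supermarket1: 10 crates
  D3 to Supermarket3: 25 crates
  D3 to Supermarket4: 10 crates
  D4 to Supermarket2: 65 crates
Total cost = £695.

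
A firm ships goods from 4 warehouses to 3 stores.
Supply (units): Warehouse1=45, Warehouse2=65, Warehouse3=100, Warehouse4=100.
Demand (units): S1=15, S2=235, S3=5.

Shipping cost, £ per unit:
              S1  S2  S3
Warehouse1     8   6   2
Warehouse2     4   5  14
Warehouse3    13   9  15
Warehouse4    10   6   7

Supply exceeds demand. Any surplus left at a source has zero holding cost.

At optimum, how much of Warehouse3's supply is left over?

Minimum-cost shipments:
  Warehouse1 to S2: 40 × £6 = £240
  Warehouse1 to S3: 5 × £2 = £10
  Warehouse2 to S1: 15 × £4 = £60
  Warehouse2 to S2: 50 × £5 = £250
  Warehouse3 to S2: 45 × £9 = £405
  Warehouse4 to S2: 100 × £6 = £600
Total cost = £1565.
Warehouse3 ships 45 of its 100, leaving 55.

55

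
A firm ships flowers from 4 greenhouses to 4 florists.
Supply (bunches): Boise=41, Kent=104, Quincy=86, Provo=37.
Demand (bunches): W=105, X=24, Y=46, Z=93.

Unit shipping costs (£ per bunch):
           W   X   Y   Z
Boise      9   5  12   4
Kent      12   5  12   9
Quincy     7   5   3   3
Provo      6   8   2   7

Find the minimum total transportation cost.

A cheapest plan:
  Boise to Z: 41 bunches
  Kent to W: 80 bunches
  Kent to X: 24 bunches
  Quincy to W: 25 bunches
  Quincy to Y: 9 bunches
  Quincy to Z: 52 bunches
  Provo to Y: 37 bunches
Total cost = £1676.
(Supply check: Boise ships 41; Kent ships 104; Quincy ships 86; Provo ships 37.)

1676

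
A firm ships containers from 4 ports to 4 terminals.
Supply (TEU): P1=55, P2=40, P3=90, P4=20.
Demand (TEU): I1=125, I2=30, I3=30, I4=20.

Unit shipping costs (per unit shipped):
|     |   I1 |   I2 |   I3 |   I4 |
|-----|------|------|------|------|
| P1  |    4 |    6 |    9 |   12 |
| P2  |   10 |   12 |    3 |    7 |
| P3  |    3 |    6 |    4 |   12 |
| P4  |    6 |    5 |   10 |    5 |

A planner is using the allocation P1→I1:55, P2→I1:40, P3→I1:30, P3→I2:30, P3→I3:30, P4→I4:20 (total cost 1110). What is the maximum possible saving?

320

Current plan cost = 55·4 + 40·10 + 30·3 + 30·6 + 30·4 + 20·5 = 1110.
Optimal plan:
  P1 to I1: 35 × 4 = 140
  P1 to I2: 20 × 6 = 120
  P2 to I3: 30 × 3 = 90
  P2 to I4: 10 × 7 = 70
  P3 to I1: 90 × 3 = 270
  P4 to I2: 10 × 5 = 50
  P4 to I4: 10 × 5 = 50
Optimal cost = 790.
Saving = 1110 − 790 = 320.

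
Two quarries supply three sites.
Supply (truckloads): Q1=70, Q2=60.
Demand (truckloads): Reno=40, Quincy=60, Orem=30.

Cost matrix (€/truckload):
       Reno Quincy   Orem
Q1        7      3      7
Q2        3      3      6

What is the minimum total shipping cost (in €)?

An optimal shipping plan:
  Q1->Quincy: 60 × €3 = €180
  Q1->Orem: 10 × €7 = €70
  Q2->Reno: 40 × €3 = €120
  Q2->Orem: 20 × €6 = €120
Total = 180 + 70 + 120 + 120 = €490.

490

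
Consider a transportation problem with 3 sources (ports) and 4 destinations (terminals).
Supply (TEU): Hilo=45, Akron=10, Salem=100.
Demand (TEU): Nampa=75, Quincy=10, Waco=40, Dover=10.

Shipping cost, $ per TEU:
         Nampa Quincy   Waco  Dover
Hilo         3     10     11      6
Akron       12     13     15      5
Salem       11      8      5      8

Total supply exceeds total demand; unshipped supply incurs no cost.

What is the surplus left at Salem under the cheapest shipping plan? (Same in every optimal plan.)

An optimal plan:
  Hilo to Nampa: 45 × $3 = $135
  Akron to Dover: 10 × $5 = $50
  Salem to Nampa: 30 × $11 = $330
  Salem to Quincy: 10 × $8 = $80
  Salem to Waco: 40 × $5 = $200
Total cost = $795.
Salem ships 80 of its 100, leaving 20.

20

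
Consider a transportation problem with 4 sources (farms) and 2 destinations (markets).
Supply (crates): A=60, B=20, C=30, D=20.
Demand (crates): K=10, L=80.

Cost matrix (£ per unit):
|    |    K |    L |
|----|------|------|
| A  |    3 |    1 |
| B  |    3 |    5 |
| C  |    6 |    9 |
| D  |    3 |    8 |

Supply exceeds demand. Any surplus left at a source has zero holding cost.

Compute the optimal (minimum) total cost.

One minimum-cost allocation:
  A–L: 60 × £1 = £60
  B–L: 20 × £5 = £100
  D–K: 10 × £3 = £30
Total = 60 + 100 + 30 = £190.

190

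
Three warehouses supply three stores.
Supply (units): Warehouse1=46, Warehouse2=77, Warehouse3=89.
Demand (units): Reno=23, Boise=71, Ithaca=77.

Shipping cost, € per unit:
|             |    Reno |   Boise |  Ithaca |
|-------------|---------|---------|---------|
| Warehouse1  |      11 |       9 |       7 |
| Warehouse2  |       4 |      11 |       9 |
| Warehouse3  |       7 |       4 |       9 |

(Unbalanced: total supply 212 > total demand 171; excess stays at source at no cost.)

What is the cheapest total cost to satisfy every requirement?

977

An optimal shipping plan:
  Warehouse1->Ithaca: 46 × €7 = €322
  Warehouse2->Reno: 23 × €4 = €92
  Warehouse2->Ithaca: 31 × €9 = €279
  Warehouse3->Boise: 71 × €4 = €284
Total = 322 + 92 + 279 + 284 = €977.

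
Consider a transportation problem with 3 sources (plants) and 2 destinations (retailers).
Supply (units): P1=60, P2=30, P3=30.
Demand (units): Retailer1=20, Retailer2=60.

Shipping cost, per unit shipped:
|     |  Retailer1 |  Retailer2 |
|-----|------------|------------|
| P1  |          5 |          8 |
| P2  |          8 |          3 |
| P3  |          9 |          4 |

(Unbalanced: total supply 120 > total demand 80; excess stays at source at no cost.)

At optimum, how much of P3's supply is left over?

Minimum-cost shipments:
  P1–Retailer1: 20 units
  P2–Retailer2: 30 units
  P3–Retailer2: 30 units
Total cost = 310.
P3 ships 30 of its 30, leaving 0.

0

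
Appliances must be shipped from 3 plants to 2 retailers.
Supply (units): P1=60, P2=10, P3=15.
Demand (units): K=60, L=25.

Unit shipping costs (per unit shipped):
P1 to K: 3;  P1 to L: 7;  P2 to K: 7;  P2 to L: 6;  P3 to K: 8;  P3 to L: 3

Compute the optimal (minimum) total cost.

285

Optimal allocation:
  P1->K: 60 units
  P2->L: 10 units
  P3->L: 15 units
Total cost = 285.
(Supply check: P1 ships 60; P2 ships 10; P3 ships 15.)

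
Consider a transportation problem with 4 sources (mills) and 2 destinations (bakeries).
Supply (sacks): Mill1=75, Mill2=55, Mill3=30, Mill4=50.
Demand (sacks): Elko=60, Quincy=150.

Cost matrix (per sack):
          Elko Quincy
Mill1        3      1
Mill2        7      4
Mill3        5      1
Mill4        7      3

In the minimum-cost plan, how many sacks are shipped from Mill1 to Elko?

60

Solving gives:
  Mill1->Elko: 60 sacks
  Mill1->Quincy: 15 sacks
  Mill2->Quincy: 55 sacks
  Mill3->Quincy: 30 sacks
  Mill4->Quincy: 50 sacks
Total cost = 595.
So Mill1→Elko carries 60 sacks.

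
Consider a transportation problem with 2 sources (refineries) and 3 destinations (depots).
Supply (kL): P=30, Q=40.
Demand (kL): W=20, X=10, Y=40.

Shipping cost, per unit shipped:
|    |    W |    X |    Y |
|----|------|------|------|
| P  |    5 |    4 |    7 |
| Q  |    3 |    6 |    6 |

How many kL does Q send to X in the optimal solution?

The minimum-cost plan:
  P->X: 10 × 4 = 40
  P->Y: 20 × 7 = 140
  Q->W: 20 × 3 = 60
  Q->Y: 20 × 6 = 120
Total cost = 360.
The route Q→X is not used.

0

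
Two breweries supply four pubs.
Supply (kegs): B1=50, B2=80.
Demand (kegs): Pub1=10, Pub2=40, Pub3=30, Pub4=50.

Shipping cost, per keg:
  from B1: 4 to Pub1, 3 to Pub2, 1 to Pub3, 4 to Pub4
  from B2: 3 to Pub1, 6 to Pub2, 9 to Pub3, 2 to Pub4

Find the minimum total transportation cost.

340

Optimal allocation:
  B1→Pub2: 20 × 3 = 60
  B1→Pub3: 30 × 1 = 30
  B2→Pub1: 10 × 3 = 30
  B2→Pub2: 20 × 6 = 120
  B2→Pub4: 50 × 2 = 100
Total = 60 + 30 + 30 + 120 + 100 = 340.
(Supply check: B1 ships 50; B2 ships 80.)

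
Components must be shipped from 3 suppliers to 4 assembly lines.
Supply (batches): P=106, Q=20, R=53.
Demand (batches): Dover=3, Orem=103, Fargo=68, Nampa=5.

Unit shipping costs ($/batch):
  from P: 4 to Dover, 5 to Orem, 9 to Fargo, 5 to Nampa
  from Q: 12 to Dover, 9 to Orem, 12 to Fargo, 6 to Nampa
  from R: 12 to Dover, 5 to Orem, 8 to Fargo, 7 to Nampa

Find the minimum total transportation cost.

1161

An optimal shipping plan:
  P to Dover: 3 × $4 = $12
  P to Orem: 103 × $5 = $515
  Q to Fargo: 15 × $12 = $180
  Q to Nampa: 5 × $6 = $30
  R to Fargo: 53 × $8 = $424
Total = 12 + 515 + 180 + 30 + 424 = $1161.
(Supply check: P ships 106; Q ships 20; R ships 53.)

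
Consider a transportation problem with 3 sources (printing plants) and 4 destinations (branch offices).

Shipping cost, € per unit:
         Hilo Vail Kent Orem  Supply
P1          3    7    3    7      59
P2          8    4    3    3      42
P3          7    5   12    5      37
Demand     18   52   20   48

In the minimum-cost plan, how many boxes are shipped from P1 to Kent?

The minimum-cost plan:
  P1→Hilo: 18 boxes
  P1→Vail: 21 boxes
  P1→Kent: 20 boxes
  P2→Orem: 42 boxes
  P3→Vail: 31 boxes
  P3→Orem: 6 boxes
Total cost = €572.
So P1→Kent carries 20 boxes.

20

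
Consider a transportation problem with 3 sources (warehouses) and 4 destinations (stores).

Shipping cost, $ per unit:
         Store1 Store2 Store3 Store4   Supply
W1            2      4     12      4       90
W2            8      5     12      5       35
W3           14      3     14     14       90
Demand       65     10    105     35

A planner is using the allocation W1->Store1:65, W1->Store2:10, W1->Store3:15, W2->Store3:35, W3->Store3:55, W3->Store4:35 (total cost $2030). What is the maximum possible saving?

Current plan cost = 65·2 + 10·4 + 15·12 + 35·12 + 55·14 + 35·14 = $2030.
Optimal plan:
  W1->Store1: 65 × $2 = $130
  W1->Store4: 25 × $4 = $100
  W2->Store3: 25 × $12 = $300
  W2->Store4: 10 × $5 = $50
  W3->Store2: 10 × $3 = $30
  W3->Store3: 80 × $14 = $1120
Optimal cost = $1730.
Saving = 2030 − 1730 = $300.

300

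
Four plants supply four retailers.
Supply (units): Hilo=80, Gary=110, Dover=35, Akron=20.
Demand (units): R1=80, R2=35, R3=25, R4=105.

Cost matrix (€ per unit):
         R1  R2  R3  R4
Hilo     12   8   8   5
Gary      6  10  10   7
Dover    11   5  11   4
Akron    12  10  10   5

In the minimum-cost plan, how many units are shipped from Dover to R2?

Optimal shipments:
  Hilo→R3: 25 × €8 = €200
  Hilo→R4: 55 × €5 = €275
  Gary→R1: 80 × €6 = €480
  Gary→R4: 30 × €7 = €210
  Dover→R2: 35 × €5 = €175
  Akron→R4: 20 × €5 = €100
Total cost = €1440.
So Dover→R2 carries 35 units.

35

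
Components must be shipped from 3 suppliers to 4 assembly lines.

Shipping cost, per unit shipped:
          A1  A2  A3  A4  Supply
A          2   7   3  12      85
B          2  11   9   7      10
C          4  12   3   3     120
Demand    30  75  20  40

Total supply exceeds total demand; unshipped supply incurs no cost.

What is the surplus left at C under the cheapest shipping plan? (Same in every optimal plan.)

An optimal plan:
  A to A1: 10 × 2 = 20
  A to A2: 75 × 7 = 525
  B to A1: 10 × 2 = 20
  C to A1: 10 × 4 = 40
  C to A3: 20 × 3 = 60
  C to A4: 40 × 3 = 120
Total cost = 785.
C ships 70 of its 120, leaving 50.

50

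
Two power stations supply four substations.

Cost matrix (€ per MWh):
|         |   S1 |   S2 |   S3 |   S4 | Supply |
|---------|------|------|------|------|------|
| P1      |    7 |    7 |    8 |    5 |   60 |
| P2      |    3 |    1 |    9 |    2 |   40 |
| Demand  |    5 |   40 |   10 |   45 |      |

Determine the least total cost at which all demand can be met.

380

Optimal allocation:
  P1 to S1: 5 × €7 = €35
  P1 to S3: 10 × €8 = €80
  P1 to S4: 45 × €5 = €225
  P2 to S2: 40 × €1 = €40
Total = 35 + 80 + 225 + 40 = €380.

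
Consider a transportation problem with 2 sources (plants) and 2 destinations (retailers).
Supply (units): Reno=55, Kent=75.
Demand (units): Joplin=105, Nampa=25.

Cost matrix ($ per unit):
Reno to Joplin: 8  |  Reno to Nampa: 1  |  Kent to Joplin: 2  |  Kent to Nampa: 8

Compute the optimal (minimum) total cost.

One minimum-cost allocation:
  Reno->Joplin: 30 × $8 = $240
  Reno->Nampa: 25 × $1 = $25
  Kent->Joplin: 75 × $2 = $150
Total = 240 + 25 + 150 = $415.

415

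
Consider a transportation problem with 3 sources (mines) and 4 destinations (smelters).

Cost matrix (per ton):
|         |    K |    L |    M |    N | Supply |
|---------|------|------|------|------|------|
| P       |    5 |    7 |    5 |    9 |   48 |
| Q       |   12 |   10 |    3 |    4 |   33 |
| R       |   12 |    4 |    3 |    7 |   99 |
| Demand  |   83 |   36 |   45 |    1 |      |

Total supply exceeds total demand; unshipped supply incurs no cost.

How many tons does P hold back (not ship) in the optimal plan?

Minimum-cost shipments:
  P→K: 48 × 5 = 240
  Q→K: 32 × 12 = 384
  Q→N: 1 × 4 = 4
  R→K: 3 × 12 = 36
  R→L: 36 × 4 = 144
  R→M: 45 × 3 = 135
Total cost = 943.
P ships 48 of its 48, leaving 0.

0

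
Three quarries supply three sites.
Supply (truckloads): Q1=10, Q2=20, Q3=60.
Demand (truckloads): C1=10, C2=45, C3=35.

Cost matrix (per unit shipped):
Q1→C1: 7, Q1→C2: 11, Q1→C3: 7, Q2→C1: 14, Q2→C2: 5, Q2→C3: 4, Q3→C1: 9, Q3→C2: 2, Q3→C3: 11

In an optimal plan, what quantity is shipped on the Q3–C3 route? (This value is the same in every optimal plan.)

Optimal shipments:
  Q1–C3: 10 × 7 = 70
  Q2–C3: 20 × 4 = 80
  Q3–C1: 10 × 9 = 90
  Q3–C2: 45 × 2 = 90
  Q3–C3: 5 × 11 = 55
Total cost = 385.
So Q3→C3 carries 5 truckloads.

5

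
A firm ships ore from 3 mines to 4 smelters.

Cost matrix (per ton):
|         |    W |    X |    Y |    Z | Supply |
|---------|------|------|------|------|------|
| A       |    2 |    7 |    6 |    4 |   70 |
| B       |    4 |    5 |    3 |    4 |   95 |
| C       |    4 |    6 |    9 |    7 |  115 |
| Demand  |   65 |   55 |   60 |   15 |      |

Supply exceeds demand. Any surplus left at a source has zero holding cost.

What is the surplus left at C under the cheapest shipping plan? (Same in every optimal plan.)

An optimal plan:
  A to W: 65 tons
  A to Z: 5 tons
  B to X: 25 tons
  B to Y: 60 tons
  B to Z: 10 tons
  C to X: 30 tons
Total cost = 675.
C ships 30 of its 115, leaving 85.

85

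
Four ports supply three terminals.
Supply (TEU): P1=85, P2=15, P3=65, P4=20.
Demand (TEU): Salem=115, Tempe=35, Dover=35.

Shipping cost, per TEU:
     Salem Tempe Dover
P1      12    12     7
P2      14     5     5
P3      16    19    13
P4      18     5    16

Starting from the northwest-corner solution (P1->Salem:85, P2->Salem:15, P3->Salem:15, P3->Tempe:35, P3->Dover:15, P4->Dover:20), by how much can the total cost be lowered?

590

Current plan cost = 85·12 + 15·14 + 15·16 + 35·19 + 15·13 + 20·16 = 2650.
Optimal plan:
  P1–Salem: 50 × 12 = 600
  P1–Dover: 35 × 7 = 245
  P2–Tempe: 15 × 5 = 75
  P3–Salem: 65 × 16 = 1040
  P4–Tempe: 20 × 5 = 100
Optimal cost = 2060.
Saving = 2650 − 2060 = 590.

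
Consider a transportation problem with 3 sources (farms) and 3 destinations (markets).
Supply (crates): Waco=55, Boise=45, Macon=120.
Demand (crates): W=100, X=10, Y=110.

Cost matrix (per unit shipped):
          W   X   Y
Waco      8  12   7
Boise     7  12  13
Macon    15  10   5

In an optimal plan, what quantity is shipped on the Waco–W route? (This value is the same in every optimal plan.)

55

Optimal shipments:
  Waco->W: 55 × 8 = 440
  Boise->W: 45 × 7 = 315
  Macon->X: 10 × 10 = 100
  Macon->Y: 110 × 5 = 550
Total cost = 1405.
So Waco→W carries 55 crates.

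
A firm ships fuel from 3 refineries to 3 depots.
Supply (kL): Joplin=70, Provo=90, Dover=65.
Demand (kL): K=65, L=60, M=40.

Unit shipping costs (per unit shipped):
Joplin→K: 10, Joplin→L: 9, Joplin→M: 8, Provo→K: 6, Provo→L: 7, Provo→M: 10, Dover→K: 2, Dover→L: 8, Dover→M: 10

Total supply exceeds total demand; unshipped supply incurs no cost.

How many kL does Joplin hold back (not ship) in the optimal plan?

30

An optimal plan:
  Joplin–M: 40 × 8 = 320
  Provo–L: 60 × 7 = 420
  Dover–K: 65 × 2 = 130
Total cost = 870.
Joplin ships 40 of its 70, leaving 30.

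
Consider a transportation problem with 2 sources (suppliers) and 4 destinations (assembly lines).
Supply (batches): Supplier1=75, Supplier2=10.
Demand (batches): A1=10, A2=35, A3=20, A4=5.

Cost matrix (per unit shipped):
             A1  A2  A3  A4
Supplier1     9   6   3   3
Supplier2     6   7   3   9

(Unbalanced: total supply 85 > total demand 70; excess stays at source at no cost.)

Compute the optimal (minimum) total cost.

345

Optimal allocation:
  Supplier1–A2: 35 × 6 = 210
  Supplier1–A3: 20 × 3 = 60
  Supplier1–A4: 5 × 3 = 15
  Supplier2–A1: 10 × 6 = 60
Total = 210 + 60 + 15 + 60 = 345.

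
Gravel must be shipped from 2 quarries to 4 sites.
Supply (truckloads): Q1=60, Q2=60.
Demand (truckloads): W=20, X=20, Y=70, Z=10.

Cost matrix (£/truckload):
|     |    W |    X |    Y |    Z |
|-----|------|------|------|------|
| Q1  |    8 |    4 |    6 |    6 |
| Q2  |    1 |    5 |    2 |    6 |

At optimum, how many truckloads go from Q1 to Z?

Optimal shipments:
  Q1 to X: 20 × £4 = £80
  Q1 to Y: 30 × £6 = £180
  Q1 to Z: 10 × £6 = £60
  Q2 to W: 20 × £1 = £20
  Q2 to Y: 40 × £2 = £80
Total cost = £420.
So Q1→Z carries 10 truckloads.

10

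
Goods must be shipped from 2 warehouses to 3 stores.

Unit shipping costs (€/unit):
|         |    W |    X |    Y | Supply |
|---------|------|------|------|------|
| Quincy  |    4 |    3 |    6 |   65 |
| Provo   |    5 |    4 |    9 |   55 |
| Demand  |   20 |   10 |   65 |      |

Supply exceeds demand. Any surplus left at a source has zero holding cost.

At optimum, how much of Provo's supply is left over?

An optimal plan:
  Quincy->Y: 65 × €6 = €390
  Provo->W: 20 × €5 = €100
  Provo->X: 10 × €4 = €40
Total cost = €530.
Provo ships 30 of its 55, leaving 25.

25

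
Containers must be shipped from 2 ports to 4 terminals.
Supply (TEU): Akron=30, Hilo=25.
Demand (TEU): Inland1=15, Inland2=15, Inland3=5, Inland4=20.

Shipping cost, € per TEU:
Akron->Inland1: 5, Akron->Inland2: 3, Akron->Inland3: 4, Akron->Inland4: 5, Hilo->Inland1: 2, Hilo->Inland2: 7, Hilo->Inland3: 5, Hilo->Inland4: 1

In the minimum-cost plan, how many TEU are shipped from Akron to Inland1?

10

Optimal shipments:
  Akron->Inland1: 10 TEU
  Akron->Inland2: 15 TEU
  Akron->Inland3: 5 TEU
  Hilo->Inland1: 5 TEU
  Hilo->Inland4: 20 TEU
Total cost = €145.
So Akron→Inland1 carries 10 TEU.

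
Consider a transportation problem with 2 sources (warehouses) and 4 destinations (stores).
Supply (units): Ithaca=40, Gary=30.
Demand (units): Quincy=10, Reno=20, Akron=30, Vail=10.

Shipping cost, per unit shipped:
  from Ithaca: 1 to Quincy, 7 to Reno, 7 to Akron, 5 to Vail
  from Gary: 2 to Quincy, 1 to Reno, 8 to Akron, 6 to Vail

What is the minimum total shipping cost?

300

A cheapest plan:
  Ithaca→Quincy: 10 × 1 = 10
  Ithaca→Akron: 30 × 7 = 210
  Gary→Reno: 20 × 1 = 20
  Gary→Vail: 10 × 6 = 60
Total = 10 + 210 + 20 + 60 = 300.
(Supply check: Ithaca ships 40; Gary ships 30.)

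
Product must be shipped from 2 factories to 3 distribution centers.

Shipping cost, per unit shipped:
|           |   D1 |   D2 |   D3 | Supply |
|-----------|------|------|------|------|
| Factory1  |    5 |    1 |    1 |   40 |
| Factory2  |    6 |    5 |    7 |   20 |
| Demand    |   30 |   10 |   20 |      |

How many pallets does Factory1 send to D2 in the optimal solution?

The minimum-cost plan:
  Factory1->D1: 10 × 5 = 50
  Factory1->D2: 10 × 1 = 10
  Factory1->D3: 20 × 1 = 20
  Factory2->D1: 20 × 6 = 120
Total cost = 200.
So Factory1→D2 carries 10 pallets.

10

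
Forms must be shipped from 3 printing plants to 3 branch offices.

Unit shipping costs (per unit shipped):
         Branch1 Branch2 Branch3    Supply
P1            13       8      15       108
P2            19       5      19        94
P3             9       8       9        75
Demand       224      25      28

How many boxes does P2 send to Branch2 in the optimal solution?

25

Optimal shipments:
  P1–Branch1: 108 boxes
  P2–Branch1: 69 boxes
  P2–Branch2: 25 boxes
  P3–Branch1: 47 boxes
  P3–Branch3: 28 boxes
Total cost = 3515.
So P2→Branch2 carries 25 boxes.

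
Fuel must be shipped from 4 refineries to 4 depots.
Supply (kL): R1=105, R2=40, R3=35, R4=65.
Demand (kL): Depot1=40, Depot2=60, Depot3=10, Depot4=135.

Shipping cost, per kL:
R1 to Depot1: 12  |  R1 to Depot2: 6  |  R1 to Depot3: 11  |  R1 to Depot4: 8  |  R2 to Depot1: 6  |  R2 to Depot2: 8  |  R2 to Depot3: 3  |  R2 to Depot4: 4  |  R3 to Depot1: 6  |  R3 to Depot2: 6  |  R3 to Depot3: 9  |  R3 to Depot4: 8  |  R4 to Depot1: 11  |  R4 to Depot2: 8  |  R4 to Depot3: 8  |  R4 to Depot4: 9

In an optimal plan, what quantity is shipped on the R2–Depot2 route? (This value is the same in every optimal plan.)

0

The minimum-cost plan:
  R1→Depot2: 60 × 6 = 360
  R1→Depot4: 45 × 8 = 360
  R2→Depot4: 40 × 4 = 160
  R3→Depot1: 35 × 6 = 210
  R4→Depot1: 5 × 11 = 55
  R4→Depot3: 10 × 8 = 80
  R4→Depot4: 50 × 9 = 450
Total cost = 1675.
The route R2→Depot2 is not used.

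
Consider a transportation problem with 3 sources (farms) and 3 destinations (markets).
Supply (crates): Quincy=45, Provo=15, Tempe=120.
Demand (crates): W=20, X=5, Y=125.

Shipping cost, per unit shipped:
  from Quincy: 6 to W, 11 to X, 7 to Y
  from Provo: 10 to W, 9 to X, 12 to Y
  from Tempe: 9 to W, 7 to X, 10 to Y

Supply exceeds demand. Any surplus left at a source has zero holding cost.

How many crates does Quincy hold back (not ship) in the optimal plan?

0

Minimum-cost shipments:
  Quincy->Y: 45 × 7 = 315
  Tempe->W: 20 × 9 = 180
  Tempe->X: 5 × 7 = 35
  Tempe->Y: 80 × 10 = 800
Total cost = 1330.
Quincy ships 45 of its 45, leaving 0.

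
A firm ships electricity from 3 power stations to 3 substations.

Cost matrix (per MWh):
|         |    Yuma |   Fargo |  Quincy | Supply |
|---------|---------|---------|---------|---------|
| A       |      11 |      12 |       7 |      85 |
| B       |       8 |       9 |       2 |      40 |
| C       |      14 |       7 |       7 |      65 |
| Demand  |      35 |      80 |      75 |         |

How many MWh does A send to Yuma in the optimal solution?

Optimal shipments:
  A->Yuma: 35 × 11 = 385
  A->Fargo: 15 × 12 = 180
  A->Quincy: 35 × 7 = 245
  B->Quincy: 40 × 2 = 80
  C->Fargo: 65 × 7 = 455
Total cost = 1345.
So A→Yuma carries 35 MWh.

35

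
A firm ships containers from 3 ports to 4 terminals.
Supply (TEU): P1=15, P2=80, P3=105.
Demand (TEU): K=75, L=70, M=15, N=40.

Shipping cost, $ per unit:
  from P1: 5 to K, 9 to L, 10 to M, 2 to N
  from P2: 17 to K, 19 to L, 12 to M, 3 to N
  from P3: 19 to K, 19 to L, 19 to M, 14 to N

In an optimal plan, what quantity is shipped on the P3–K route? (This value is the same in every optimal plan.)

Solving gives:
  P1->K: 15 × $5 = $75
  P2->K: 25 × $17 = $425
  P2->M: 15 × $12 = $180
  P2->N: 40 × $3 = $120
  P3->K: 35 × $19 = $665
  P3->L: 70 × $19 = $1330
Total cost = $2795.
So P3→K carries 35 TEU.

35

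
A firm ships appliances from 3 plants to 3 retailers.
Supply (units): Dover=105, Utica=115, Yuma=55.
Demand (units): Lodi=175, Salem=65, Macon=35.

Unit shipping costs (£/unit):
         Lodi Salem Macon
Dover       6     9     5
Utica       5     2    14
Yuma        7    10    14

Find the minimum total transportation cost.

One minimum-cost allocation:
  Dover–Lodi: 70 × £6 = £420
  Dover–Macon: 35 × £5 = £175
  Utica–Lodi: 50 × £5 = £250
  Utica–Salem: 65 × £2 = £130
  Yuma–Lodi: 55 × £7 = £385
Total = 420 + 175 + 250 + 130 + 385 = £1360.
(Supply check: Dover ships 105; Utica ships 115; Yuma ships 55.)

1360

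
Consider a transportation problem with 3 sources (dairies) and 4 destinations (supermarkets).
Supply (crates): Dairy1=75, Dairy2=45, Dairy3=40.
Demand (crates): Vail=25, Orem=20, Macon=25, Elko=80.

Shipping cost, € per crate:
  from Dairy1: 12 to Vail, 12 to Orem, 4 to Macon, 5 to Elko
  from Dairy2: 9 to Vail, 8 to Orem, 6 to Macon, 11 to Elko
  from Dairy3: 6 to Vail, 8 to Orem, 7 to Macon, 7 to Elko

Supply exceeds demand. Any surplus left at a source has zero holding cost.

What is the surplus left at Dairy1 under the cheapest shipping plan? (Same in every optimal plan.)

An optimal plan:
  Dairy1–Macon: 10 crates
  Dairy1–Elko: 65 crates
  Dairy2–Orem: 20 crates
  Dairy2–Macon: 15 crates
  Dairy3–Vail: 25 crates
  Dairy3–Elko: 15 crates
Total cost = €870.
Dairy1 ships 75 of its 75, leaving 0.

0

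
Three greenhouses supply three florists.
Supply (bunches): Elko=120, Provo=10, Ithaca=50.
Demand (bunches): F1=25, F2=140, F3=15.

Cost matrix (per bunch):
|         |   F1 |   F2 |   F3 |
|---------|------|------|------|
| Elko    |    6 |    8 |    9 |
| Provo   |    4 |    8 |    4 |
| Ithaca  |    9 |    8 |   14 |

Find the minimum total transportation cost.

1355

Optimal allocation:
  Elko to F1: 25 × 6 = 150
  Elko to F2: 90 × 8 = 720
  Elko to F3: 5 × 9 = 45
  Provo to F3: 10 × 4 = 40
  Ithaca to F2: 50 × 8 = 400
Total = 150 + 720 + 45 + 40 + 400 = 1355.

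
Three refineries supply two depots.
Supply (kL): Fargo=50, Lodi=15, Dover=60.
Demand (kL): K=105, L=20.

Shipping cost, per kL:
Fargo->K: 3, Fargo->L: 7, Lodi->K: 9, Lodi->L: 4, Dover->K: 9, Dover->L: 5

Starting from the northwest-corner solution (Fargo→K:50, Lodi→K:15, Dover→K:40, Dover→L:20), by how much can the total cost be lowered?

15

Current plan cost = 50·3 + 15·9 + 40·9 + 20·5 = 745.
Optimal plan:
  Fargo to K: 50 × 3 = 150
  Lodi to L: 15 × 4 = 60
  Dover to K: 55 × 9 = 495
  Dover to L: 5 × 5 = 25
Optimal cost = 730.
Saving = 745 − 730 = 15.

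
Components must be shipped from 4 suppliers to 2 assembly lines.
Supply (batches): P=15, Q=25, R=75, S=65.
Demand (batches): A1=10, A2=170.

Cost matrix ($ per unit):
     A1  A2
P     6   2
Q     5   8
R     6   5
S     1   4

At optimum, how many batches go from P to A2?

15

Solving gives:
  P to A2: 15 × $2 = $30
  Q to A1: 10 × $5 = $50
  Q to A2: 15 × $8 = $120
  R to A2: 75 × $5 = $375
  S to A2: 65 × $4 = $260
Total cost = $835.
So P→A2 carries 15 batches.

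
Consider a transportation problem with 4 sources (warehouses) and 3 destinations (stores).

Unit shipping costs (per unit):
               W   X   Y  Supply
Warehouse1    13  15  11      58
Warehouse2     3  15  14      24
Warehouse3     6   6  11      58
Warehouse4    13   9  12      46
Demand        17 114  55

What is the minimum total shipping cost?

An optimal shipping plan:
  Warehouse1→X: 3 × 15 = 45
  Warehouse1→Y: 55 × 11 = 605
  Warehouse2→W: 17 × 3 = 51
  Warehouse2→X: 7 × 15 = 105
  Warehouse3→X: 58 × 6 = 348
  Warehouse4→X: 46 × 9 = 414
Total = 45 + 605 + 51 + 105 + 348 + 414 = 1568.
(Supply check: Warehouse1 ships 58; Warehouse2 ships 24; Warehouse3 ships 58; Warehouse4 ships 46.)

1568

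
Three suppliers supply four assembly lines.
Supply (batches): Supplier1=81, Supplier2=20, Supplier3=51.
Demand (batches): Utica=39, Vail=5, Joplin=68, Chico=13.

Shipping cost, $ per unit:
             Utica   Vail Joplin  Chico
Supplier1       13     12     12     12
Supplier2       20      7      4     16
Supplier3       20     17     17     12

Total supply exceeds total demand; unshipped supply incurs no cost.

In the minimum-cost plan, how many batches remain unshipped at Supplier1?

Minimum-cost shipments:
  Supplier1 to Utica: 39 × $13 = $507
  Supplier1 to Vail: 5 × $12 = $60
  Supplier1 to Joplin: 37 × $12 = $444
  Supplier2 to Joplin: 20 × $4 = $80
  Supplier3 to Joplin: 11 × $17 = $187
  Supplier3 to Chico: 13 × $12 = $156
Total cost = $1434.
Supplier1 ships 81 of its 81, leaving 0.

0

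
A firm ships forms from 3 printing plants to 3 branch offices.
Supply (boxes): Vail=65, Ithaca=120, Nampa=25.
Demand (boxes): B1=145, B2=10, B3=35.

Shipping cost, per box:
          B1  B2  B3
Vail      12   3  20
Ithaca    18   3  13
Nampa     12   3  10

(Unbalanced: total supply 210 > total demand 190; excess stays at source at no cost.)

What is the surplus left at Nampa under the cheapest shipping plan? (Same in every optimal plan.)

0

Minimum-cost shipments:
  Vail→B1: 65 × 12 = 780
  Ithaca→B1: 55 × 18 = 990
  Ithaca→B2: 10 × 3 = 30
  Ithaca→B3: 35 × 13 = 455
  Nampa→B1: 25 × 12 = 300
Total cost = 2555.
Nampa ships 25 of its 25, leaving 0.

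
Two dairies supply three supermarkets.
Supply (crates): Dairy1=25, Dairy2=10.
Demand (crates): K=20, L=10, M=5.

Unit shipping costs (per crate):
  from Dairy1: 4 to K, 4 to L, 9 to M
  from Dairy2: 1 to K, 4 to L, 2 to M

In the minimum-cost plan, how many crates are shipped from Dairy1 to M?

The minimum-cost plan:
  Dairy1 to K: 15 × 4 = 60
  Dairy1 to L: 10 × 4 = 40
  Dairy2 to K: 5 × 1 = 5
  Dairy2 to M: 5 × 2 = 10
Total cost = 115.
The route Dairy1→M is not used.

0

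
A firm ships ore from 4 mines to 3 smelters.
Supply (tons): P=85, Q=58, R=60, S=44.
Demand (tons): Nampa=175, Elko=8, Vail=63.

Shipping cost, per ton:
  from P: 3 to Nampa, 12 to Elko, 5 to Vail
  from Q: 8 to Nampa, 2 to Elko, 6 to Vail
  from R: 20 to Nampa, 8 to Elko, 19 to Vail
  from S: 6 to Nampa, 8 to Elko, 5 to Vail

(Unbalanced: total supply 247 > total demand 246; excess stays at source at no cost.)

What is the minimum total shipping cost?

1946

A cheapest plan:
  P->Nampa: 85 tons
  Q->Vail: 58 tons
  R->Nampa: 46 tons
  R->Elko: 8 tons
  R->Vail: 5 tons
  S->Nampa: 44 tons
Total cost = 1946.
(Supply check: P ships 85; Q ships 58; R ships 59; S ships 44.)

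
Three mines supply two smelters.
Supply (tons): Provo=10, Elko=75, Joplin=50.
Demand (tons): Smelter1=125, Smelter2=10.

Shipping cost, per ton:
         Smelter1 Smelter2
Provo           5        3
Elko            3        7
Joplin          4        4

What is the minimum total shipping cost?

Optimal allocation:
  Provo->Smelter2: 10 × 3 = 30
  Elko->Smelter1: 75 × 3 = 225
  Joplin->Smelter1: 50 × 4 = 200
Total = 30 + 225 + 200 = 455.
(Supply check: Provo ships 10; Elko ships 75; Joplin ships 50.)

455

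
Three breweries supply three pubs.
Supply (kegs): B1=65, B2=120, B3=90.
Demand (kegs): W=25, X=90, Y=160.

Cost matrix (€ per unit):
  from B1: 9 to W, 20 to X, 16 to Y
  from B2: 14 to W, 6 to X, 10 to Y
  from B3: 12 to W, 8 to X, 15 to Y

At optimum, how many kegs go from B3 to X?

90

Optimal shipments:
  B1 to W: 25 × €9 = €225
  B1 to Y: 40 × €16 = €640
  B2 to Y: 120 × €10 = €1200
  B3 to X: 90 × €8 = €720
Total cost = €2785.
So B3→X carries 90 kegs.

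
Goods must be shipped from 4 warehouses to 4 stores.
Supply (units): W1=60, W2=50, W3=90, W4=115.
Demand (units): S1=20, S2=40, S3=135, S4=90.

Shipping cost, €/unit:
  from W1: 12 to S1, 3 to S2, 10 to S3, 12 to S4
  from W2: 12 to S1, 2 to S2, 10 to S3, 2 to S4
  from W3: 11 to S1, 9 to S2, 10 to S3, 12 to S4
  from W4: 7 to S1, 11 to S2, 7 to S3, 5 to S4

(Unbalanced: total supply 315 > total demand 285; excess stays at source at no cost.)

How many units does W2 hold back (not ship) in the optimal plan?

0

An optimal plan:
  W1 to S2: 40 × €3 = €120
  W2 to S4: 50 × €2 = €100
  W3 to S3: 80 × €10 = €800
  W4 to S1: 20 × €7 = €140
  W4 to S3: 55 × €7 = €385
  W4 to S4: 40 × €5 = €200
Total cost = €1745.
W2 ships 50 of its 50, leaving 0.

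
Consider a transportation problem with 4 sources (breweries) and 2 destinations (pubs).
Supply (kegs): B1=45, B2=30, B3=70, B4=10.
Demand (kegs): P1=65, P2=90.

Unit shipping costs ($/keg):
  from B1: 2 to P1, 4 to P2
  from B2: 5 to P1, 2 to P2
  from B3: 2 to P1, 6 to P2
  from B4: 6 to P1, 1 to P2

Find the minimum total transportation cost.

An optimal shipping plan:
  B1 to P2: 45 kegs
  B2 to P2: 30 kegs
  B3 to P1: 65 kegs
  B3 to P2: 5 kegs
  B4 to P2: 10 kegs
Total cost = $410.

410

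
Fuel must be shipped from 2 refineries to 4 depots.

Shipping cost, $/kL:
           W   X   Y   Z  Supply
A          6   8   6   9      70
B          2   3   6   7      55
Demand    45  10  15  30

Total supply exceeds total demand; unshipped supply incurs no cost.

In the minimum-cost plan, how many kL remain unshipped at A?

An optimal plan:
  A->Y: 15 × $6 = $90
  A->Z: 30 × $9 = $270
  B->W: 45 × $2 = $90
  B->X: 10 × $3 = $30
Total cost = $480.
A ships 45 of its 70, leaving 25.

25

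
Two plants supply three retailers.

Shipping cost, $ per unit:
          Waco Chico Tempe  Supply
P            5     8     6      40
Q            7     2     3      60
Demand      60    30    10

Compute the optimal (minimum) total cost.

One minimum-cost allocation:
  P to Waco: 40 × $5 = $200
  Q to Waco: 20 × $7 = $140
  Q to Chico: 30 × $2 = $60
  Q to Tempe: 10 × $3 = $30
Total = 200 + 140 + 60 + 30 = $430.
(Supply check: P ships 40; Q ships 60.)

430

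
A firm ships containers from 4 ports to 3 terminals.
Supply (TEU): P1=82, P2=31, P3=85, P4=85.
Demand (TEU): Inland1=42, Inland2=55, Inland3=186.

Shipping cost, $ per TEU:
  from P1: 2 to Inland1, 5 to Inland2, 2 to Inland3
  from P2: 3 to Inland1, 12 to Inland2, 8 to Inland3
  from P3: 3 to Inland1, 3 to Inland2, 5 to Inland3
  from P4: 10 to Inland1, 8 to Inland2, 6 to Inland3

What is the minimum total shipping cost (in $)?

Optimal allocation:
  P1->Inland3: 82 × $2 = $164
  P2->Inland1: 31 × $3 = $93
  P3->Inland1: 11 × $3 = $33
  P3->Inland2: 55 × $3 = $165
  P3->Inland3: 19 × $5 = $95
  P4->Inland3: 85 × $6 = $510
Total = 164 + 93 + 33 + 165 + 95 + 510 = $1060.
(Supply check: P1 ships 82; P2 ships 31; P3 ships 85; P4 ships 85.)

1060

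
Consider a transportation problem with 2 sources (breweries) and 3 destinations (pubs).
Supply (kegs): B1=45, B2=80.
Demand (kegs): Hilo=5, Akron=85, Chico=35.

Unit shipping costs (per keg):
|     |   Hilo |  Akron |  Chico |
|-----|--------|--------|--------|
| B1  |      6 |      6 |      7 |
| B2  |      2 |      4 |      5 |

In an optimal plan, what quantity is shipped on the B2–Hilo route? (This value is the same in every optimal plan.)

5

Solving gives:
  B1 to Akron: 10 × 6 = 60
  B1 to Chico: 35 × 7 = 245
  B2 to Hilo: 5 × 2 = 10
  B2 to Akron: 75 × 4 = 300
Total cost = 615.
So B2→Hilo carries 5 kegs.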